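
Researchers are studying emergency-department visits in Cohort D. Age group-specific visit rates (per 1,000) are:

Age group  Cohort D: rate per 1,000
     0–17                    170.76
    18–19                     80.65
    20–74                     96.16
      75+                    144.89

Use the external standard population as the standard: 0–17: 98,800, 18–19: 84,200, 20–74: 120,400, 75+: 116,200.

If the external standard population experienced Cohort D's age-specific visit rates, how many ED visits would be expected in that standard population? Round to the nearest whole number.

52076

Expected ED visits = Σ (standard pop × age-specific rate ÷ 1,000)
= 98,800×170.76/1,000 + 84,200×80.65/1,000 + 120,400×96.16/1,000 + 116,200×144.89/1,000
= 16871.09 + 6790.73 + 11577.66 + 16836.22 = 52075.70.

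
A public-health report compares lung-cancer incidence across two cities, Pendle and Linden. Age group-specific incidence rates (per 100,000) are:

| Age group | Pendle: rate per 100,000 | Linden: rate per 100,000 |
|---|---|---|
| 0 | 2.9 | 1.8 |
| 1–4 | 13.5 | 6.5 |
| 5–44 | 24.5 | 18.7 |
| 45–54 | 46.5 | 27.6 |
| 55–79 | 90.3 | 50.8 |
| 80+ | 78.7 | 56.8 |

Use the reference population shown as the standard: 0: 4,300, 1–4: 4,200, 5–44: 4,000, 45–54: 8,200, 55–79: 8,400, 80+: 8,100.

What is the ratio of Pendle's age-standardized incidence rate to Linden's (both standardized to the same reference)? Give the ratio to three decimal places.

Standard total = 37,200; weights = 0.1156, 0.1129, 0.1075, 0.2204, 0.2258, 0.2177.
Pendle: 0.1156×2.9 + 0.1129×13.5 + 0.1075×24.5 + 0.2204×46.5 + 0.2258×90.3 + 0.2177×78.7 = 52.2704 per 100,000.
Linden: 0.1156×1.8 + 0.1129×6.5 + 0.1075×18.7 + 0.2204×27.6 + 0.2258×50.8 + 0.2177×56.8 = 32.8753 per 100,000.
Ratio = 52.2704 ÷ 32.8753 = 1.58996.

1.590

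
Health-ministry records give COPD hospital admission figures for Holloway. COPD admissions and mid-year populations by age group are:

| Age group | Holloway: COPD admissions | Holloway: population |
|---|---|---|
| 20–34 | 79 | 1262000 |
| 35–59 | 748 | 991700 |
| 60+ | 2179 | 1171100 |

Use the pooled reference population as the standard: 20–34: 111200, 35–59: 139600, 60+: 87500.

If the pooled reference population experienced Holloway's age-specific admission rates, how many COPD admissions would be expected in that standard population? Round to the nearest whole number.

275

Age-specific rates per 10000 for Holloway: 0.63, 7.54, 18.61.
Expected COPD admissions = Σ (standard pop × age-specific rate ÷ 10000)
= 111200×0.63/10000 + 139600×7.54/10000 + 87500×18.61/10000
= 6.96 + 105.29 + 162.81 = 275.06.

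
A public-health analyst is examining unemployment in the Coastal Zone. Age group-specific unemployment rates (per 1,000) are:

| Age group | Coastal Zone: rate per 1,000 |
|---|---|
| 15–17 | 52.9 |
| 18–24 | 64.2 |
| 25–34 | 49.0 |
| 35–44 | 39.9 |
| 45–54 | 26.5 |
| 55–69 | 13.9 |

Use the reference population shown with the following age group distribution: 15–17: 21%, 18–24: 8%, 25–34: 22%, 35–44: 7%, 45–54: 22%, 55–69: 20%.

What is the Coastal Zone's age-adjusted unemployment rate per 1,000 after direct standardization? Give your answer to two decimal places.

38.43

Standard weights: 0.21, 0.08, 0.22, 0.07, 0.22, 0.20.
Standardized rate: 0.2100×52.9 + 0.0800×64.2 + 0.2200×49.0 + 0.0700×39.9 + 0.2200×26.5 + 0.2000×13.9 = 38.4280 per 1,000.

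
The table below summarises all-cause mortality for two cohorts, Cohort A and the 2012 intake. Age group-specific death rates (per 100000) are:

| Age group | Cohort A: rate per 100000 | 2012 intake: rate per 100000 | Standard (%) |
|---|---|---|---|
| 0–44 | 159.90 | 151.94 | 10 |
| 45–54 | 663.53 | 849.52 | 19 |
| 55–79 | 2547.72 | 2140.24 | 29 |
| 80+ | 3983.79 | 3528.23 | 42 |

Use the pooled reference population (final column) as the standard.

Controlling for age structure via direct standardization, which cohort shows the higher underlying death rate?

Cohort A

Standard weights: 0.10, 0.19, 0.29, 0.42.
Cohort A: 0.1000×159.90 + 0.1900×663.53 + 0.2900×2547.72 + 0.4200×3983.79 = 2554.0913 per 100000.
The 2012 intake: 0.1000×151.94 + 0.1900×849.52 + 0.2900×2140.24 + 0.4200×3528.23 = 2279.1290 per 100000.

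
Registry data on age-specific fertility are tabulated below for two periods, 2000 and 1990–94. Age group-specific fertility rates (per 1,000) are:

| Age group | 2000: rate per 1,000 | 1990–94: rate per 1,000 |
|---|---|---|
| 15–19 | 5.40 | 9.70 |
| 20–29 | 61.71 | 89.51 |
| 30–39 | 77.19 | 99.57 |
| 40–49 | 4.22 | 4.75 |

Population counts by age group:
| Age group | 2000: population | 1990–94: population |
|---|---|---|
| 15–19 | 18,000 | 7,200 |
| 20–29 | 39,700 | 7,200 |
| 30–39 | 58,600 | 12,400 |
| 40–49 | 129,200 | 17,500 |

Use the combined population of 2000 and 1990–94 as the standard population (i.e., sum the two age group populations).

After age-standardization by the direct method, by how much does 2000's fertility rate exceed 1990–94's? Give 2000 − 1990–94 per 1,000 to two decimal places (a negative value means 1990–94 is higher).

-10.62

Combined standard total = 289,800; weights = 0.0870, 0.1618, 0.2450, 0.5062.
2000: 0.0870×5.40 + 0.1618×61.71 + 0.2450×77.19 + 0.5062×4.22 = 31.5039 per 1,000.
1990–94: 0.0870×9.70 + 0.1618×89.51 + 0.2450×99.57 + 0.5062×4.75 = 42.1282 per 1,000.
Difference = 31.5039 − 42.1282 = -10.6243.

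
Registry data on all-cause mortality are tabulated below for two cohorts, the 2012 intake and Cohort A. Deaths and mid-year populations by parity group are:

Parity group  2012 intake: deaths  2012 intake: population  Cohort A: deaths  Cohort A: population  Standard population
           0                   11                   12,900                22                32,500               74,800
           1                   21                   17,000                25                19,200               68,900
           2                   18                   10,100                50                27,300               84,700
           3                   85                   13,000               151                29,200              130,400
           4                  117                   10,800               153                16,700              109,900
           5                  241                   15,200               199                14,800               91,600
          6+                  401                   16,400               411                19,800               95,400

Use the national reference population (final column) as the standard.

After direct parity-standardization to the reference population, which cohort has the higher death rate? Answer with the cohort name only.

2012 intake

Parity-specific rates per 100,000 for the 2012 intake: 85.27, 123.53, 178.22, 653.85, 1083.33, 1585.53, 2445.12.
For Cohort A: 67.69, 130.21, 183.15, 517.12, 916.17, 1344.59, 2075.76.
Standard total = 655,700; weights = 0.1141, 0.1051, 0.1292, 0.1989, 0.1676, 0.1397, 0.1455.
The 2012 intake: 0.1141×85.27 + 0.1051×123.53 + 0.1292×178.22 + 0.1989×653.85 + 0.1676×1083.33 + 0.1397×1585.53 + 0.1455×2445.12 = 934.5787 per 100,000.
Cohort A: 0.1141×67.69 + 0.1051×130.21 + 0.1292×183.15 + 0.1989×517.12 + 0.1676×916.17 + 0.1397×1344.59 + 0.1455×2075.76 = 791.3061 per 100,000.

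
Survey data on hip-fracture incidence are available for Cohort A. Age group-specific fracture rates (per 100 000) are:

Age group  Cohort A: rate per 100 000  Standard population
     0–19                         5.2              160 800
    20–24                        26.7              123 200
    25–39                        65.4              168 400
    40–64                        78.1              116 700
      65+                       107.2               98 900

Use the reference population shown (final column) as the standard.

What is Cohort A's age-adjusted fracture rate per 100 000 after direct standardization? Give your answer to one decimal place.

Standard total = 668 000; weights = 0.2407, 0.1844, 0.2521, 0.1747, 0.1481.
Standardized rate: 0.2407×5.2 + 0.1844×26.7 + 0.2521×65.4 + 0.1747×78.1 + 0.1481×107.2 = 52.1786 per 100 000.

52.2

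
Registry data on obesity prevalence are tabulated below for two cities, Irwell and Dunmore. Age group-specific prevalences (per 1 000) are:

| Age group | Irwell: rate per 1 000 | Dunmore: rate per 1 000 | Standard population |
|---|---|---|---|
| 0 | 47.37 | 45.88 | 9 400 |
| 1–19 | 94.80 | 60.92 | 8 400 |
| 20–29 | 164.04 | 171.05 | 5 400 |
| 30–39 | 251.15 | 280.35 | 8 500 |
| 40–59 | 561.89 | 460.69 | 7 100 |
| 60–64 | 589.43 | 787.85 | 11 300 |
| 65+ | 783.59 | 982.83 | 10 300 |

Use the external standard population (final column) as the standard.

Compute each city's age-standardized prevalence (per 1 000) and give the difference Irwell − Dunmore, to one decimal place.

-59.0

Standard total = 60 400; weights = 0.1556, 0.1391, 0.0894, 0.1407, 0.1175, 0.1871, 0.1705.
Irwell: 0.1556×47.37 + 0.1391×94.80 + 0.0894×164.04 + 0.1407×251.15 + 0.1175×561.89 + 0.1871×589.43 + 0.1705×783.59 = 380.5156 per 1 000.
Dunmore: 0.1556×45.88 + 0.1391×60.92 + 0.0894×171.05 + 0.1407×280.35 + 0.1175×460.69 + 0.1871×787.85 + 0.1705×982.83 = 439.5099 per 1 000.
Difference = 380.5156 − 439.5099 = -58.9943.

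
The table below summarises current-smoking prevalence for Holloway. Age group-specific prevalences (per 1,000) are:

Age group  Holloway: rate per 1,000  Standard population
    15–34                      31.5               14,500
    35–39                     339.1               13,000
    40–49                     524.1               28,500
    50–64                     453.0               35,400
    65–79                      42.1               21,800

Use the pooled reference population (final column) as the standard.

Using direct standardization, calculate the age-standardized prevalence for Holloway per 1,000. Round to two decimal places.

324.70

Standard total = 113,200; weights = 0.1281, 0.1148, 0.2518, 0.3127, 0.1926.
Standardized rate: 0.1281×31.5 + 0.1148×339.1 + 0.2518×524.1 + 0.3127×453.0 + 0.1926×42.1 = 324.6986 per 1,000.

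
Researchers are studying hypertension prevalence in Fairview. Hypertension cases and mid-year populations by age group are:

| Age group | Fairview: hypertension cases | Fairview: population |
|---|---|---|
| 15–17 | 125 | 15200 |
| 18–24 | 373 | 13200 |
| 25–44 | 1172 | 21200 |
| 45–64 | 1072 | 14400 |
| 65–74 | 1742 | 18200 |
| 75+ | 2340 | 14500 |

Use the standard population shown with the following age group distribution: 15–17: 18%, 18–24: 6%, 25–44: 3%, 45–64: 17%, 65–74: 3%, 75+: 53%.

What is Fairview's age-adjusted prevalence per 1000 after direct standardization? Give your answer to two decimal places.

105.89

Age-specific rates per 1000 for Fairview: 8.224, 28.258, 55.283, 74.444, 95.714, 161.379.
Standard weights: 0.18, 0.06, 0.03, 0.17, 0.03, 0.53.
Standardized rate: 0.1800×8.224 + 0.0600×28.258 + 0.0300×55.283 + 0.1700×74.444 + 0.0300×95.714 + 0.5300×161.379 = 105.8922 per 1000.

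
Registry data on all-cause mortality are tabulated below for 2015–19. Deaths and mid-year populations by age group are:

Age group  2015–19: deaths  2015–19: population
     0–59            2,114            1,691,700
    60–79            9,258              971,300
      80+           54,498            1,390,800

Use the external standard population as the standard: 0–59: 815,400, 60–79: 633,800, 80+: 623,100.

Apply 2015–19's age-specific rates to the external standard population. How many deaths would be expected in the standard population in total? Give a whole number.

31476

Age-specific rates per 1,000 for 2015–19: 1.250, 9.532, 39.185.
Expected deaths = Σ (standard pop × age-specific rate ÷ 1,000)
= 815,400×1.250/1,000 + 633,800×9.532/1,000 + 623,100×39.185/1,000
= 1018.95 + 6041.10 + 24415.95 = 31476.00.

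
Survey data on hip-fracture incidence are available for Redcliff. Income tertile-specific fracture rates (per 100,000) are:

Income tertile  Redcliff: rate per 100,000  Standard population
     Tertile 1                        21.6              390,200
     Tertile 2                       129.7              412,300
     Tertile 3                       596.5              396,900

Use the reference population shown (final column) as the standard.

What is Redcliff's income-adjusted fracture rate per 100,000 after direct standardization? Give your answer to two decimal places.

Standard total = 1,199,400; weights = 0.3253, 0.3438, 0.3309.
Standardized rate: 0.3253×21.6 + 0.3438×129.7 + 0.3309×596.5 = 249.0032 per 100,000.

249.00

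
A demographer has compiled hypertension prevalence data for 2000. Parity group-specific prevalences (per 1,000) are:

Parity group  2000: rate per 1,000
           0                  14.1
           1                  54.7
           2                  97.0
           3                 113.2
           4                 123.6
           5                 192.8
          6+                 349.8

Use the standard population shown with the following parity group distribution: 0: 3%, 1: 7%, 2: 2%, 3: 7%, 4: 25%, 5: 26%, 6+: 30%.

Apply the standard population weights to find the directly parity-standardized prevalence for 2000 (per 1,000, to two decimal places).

Standard weights: 0.03, 0.07, 0.02, 0.07, 0.25, 0.26, 0.30.
Standardized rate: 0.0300×14.1 + 0.0700×54.7 + 0.0200×97.0 + 0.0700×113.2 + 0.2500×123.6 + 0.2600×192.8 + 0.3000×349.8 = 200.0840 per 1,000.

200.08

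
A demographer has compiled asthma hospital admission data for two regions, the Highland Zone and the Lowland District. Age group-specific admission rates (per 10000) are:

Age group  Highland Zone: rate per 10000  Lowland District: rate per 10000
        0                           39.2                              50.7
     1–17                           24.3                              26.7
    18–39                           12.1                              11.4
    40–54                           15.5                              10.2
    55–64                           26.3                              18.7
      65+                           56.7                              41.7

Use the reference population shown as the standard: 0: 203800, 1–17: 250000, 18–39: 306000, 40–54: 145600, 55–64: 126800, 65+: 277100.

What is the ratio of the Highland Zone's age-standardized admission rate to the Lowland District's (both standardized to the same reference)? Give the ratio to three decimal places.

Standard total = 1309300; weights = 0.1557, 0.1909, 0.2337, 0.1112, 0.0968, 0.2116.
The Highland Zone: 0.1557×39.2 + 0.1909×24.3 + 0.2337×12.1 + 0.1112×15.5 + 0.0968×26.3 + 0.2116×56.7 = 29.8402 per 10000.
The Lowland District: 0.1557×50.7 + 0.1909×26.7 + 0.2337×11.4 + 0.1112×10.2 + 0.0968×18.7 + 0.2116×41.7 = 27.4249 per 10000.
Ratio = 29.8402 ÷ 27.4249 = 1.08807.

1.088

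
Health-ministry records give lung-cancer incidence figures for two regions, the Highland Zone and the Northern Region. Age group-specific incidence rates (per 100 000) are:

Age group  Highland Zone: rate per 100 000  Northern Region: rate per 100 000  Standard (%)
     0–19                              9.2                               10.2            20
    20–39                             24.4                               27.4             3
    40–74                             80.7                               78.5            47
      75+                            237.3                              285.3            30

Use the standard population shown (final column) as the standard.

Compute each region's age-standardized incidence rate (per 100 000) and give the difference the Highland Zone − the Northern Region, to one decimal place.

-13.7

Standard weights: 0.20, 0.03, 0.47, 0.30.
The Highland Zone: 0.2000×9.2 + 0.0300×24.4 + 0.4700×80.7 + 0.3000×237.3 = 111.6910 per 100 000.
The Northern Region: 0.2000×10.2 + 0.0300×27.4 + 0.4700×78.5 + 0.3000×285.3 = 125.3470 per 100 000.
Difference = 111.6910 − 125.3470 = -13.6560.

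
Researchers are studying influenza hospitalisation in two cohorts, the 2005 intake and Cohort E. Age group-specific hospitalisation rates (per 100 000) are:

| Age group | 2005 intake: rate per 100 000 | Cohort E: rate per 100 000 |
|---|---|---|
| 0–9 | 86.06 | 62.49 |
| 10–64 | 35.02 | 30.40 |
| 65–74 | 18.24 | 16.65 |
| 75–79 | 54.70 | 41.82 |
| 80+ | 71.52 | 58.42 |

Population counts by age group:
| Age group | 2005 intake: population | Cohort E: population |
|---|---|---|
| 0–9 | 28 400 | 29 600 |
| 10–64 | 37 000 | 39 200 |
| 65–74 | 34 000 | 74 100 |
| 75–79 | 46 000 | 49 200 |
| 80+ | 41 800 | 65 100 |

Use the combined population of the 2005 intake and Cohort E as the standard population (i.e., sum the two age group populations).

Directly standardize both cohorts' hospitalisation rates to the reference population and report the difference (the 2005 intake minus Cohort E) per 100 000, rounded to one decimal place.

10.2

Combined standard total = 444 400; weights = 0.1305, 0.1715, 0.2432, 0.2142, 0.2405.
The 2005 intake: 0.1305×86.06 + 0.1715×35.02 + 0.2432×18.24 + 0.2142×54.70 + 0.2405×71.52 = 50.5956 per 100 000.
Cohort E: 0.1305×62.49 + 0.1715×30.40 + 0.2432×16.65 + 0.2142×41.82 + 0.2405×58.42 = 40.4301 per 100 000.
Difference = 50.5956 − 40.4301 = 10.1655.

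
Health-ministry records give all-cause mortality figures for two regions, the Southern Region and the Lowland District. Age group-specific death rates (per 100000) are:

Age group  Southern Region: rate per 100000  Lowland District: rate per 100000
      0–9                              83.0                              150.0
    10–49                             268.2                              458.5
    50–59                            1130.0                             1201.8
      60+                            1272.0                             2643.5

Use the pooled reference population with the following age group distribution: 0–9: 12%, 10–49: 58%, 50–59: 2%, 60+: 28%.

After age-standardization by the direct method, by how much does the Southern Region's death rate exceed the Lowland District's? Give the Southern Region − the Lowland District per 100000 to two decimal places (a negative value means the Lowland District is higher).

Standard weights: 0.12, 0.58, 0.02, 0.28.
The Southern Region: 0.1200×83.0 + 0.5800×268.2 + 0.0200×1130.0 + 0.2800×1272.0 = 544.2760 per 100000.
The Lowland District: 0.1200×150.0 + 0.5800×458.5 + 0.0200×1201.8 + 0.2800×2643.5 = 1048.1460 per 100000.
Difference = 544.2760 − 1048.1460 = -503.8700.

-503.87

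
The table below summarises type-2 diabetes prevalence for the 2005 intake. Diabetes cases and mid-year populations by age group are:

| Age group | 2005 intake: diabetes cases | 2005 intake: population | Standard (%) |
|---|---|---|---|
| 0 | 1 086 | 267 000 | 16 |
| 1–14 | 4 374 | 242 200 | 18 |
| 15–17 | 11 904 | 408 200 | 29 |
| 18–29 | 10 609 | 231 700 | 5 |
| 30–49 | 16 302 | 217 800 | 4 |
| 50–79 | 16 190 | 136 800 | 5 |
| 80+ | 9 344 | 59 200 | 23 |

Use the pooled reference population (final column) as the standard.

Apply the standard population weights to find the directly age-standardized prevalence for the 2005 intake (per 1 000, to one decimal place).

59.9

Age-specific rates per 1 000 for the 2005 intake: 4.067, 18.059, 29.162, 45.788, 74.848, 118.348, 157.838.
Standard weights: 0.16, 0.18, 0.29, 0.05, 0.04, 0.05, 0.23.
Standardized rate: 0.1600×4.067 + 0.1800×18.059 + 0.2900×29.162 + 0.0500×45.788 + 0.0400×74.848 + 0.0500×118.348 + 0.2300×157.838 = 59.8619 per 1 000.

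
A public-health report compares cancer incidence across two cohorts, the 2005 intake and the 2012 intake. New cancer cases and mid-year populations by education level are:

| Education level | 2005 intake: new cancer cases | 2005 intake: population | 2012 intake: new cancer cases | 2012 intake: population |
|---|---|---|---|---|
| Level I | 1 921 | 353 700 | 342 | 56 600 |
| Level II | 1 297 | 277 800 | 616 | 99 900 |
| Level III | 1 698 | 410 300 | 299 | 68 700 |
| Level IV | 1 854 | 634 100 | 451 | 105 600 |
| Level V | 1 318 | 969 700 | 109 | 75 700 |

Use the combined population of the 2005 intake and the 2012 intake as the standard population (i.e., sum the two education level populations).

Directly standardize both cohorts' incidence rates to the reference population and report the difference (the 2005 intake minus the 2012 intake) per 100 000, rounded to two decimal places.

-65.51

Education-specific rates per 100 000 for the 2005 intake: 543.12, 466.88, 413.84, 292.38, 135.92.
For the 2012 intake: 604.24, 616.62, 435.23, 427.08, 143.99.
Combined standard total = 3 052 100; weights = 0.1344, 0.1238, 0.1569, 0.2424, 0.3425.
The 2005 intake: 0.1344×543.12 + 0.1238×466.88 + 0.1569×413.84 + 0.2424×292.38 + 0.3425×135.92 = 313.1541 per 100 000.
The 2012 intake: 0.1344×604.24 + 0.1238×616.62 + 0.1569×435.23 + 0.2424×427.08 + 0.3425×143.99 = 378.6668 per 100 000.
Difference = 313.1541 − 378.6668 = -65.5127.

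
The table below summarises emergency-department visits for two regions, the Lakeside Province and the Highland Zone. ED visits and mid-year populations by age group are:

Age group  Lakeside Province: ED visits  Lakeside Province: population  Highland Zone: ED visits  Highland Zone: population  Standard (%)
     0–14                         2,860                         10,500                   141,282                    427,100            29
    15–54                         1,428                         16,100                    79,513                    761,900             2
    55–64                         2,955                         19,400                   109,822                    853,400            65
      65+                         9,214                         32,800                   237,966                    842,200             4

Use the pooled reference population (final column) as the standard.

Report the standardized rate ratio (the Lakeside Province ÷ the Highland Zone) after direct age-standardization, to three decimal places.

Age-specific rates per 1,000 for the Lakeside Province: 272.381, 88.696, 152.320, 280.915.
For the Highland Zone: 330.794, 104.361, 128.688, 282.553.
Standard weights: 0.29, 0.02, 0.65, 0.04.
The Lakeside Province: 0.2900×272.381 + 0.0200×88.696 + 0.6500×152.320 + 0.0400×280.915 = 191.0087 per 1,000.
The Highland Zone: 0.2900×330.794 + 0.0200×104.361 + 0.6500×128.688 + 0.0400×282.553 = 192.9665 per 1,000.
Ratio = 191.0087 ÷ 192.9665 = 0.98985.

0.990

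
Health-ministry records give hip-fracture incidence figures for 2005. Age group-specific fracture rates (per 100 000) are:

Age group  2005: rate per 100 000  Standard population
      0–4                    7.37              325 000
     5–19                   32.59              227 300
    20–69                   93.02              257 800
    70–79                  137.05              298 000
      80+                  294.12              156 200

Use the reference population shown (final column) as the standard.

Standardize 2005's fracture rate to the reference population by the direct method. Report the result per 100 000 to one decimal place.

Standard total = 1 264 300; weights = 0.2571, 0.1798, 0.2039, 0.2357, 0.1235.
Standardized rate: 0.2571×7.37 + 0.1798×32.59 + 0.2039×93.02 + 0.2357×137.05 + 0.1235×294.12 = 95.3618 per 100 000.

95.4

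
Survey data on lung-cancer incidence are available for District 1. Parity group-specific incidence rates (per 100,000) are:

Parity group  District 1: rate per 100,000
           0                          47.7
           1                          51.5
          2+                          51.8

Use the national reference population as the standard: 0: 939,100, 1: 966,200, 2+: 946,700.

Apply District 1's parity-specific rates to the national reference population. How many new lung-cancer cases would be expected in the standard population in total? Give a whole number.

Expected new lung-cancer cases = Σ (standard pop × parity-specific rate ÷ 100,000)
= 939,100×47.7/100,000 + 966,200×51.5/100,000 + 946,700×51.8/100,000
= 447.95 + 497.59 + 490.39 = 1435.93.

1436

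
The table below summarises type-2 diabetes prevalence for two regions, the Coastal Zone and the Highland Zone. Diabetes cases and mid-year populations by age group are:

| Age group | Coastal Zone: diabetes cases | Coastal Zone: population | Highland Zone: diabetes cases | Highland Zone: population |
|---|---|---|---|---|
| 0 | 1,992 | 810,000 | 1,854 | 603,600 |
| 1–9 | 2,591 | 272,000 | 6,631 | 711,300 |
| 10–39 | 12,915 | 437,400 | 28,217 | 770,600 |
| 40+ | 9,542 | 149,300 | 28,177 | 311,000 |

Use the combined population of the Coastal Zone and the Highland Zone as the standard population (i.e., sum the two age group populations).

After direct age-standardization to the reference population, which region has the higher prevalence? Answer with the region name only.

Age-specific rates per 1,000 for the Coastal Zone: 2.459, 9.526, 29.527, 63.912.
For the Highland Zone: 3.072, 9.322, 36.617, 90.601.
Combined standard total = 4,065,200; weights = 0.3477, 0.2419, 0.2972, 0.1132.
The Coastal Zone: 0.3477×2.459 + 0.2419×9.526 + 0.2972×29.527 + 0.1132×63.912 = 19.1700 per 1,000.
The Highland Zone: 0.3477×3.072 + 0.2419×9.322 + 0.2972×36.617 + 0.1132×90.601 = 24.4627 per 1,000.

Highland Zone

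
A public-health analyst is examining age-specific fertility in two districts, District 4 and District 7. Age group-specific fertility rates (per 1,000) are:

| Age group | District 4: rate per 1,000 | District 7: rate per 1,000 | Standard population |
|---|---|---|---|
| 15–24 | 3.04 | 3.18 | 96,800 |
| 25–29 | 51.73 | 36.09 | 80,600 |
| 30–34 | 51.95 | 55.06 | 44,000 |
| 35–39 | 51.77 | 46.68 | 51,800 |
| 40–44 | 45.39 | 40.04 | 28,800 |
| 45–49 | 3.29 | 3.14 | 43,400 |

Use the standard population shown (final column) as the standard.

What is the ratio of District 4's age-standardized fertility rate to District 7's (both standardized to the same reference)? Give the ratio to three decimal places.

1.164

Standard total = 345,400; weights = 0.2803, 0.2334, 0.1274, 0.1500, 0.0834, 0.1257.
District 4: 0.2803×3.04 + 0.2334×51.73 + 0.1274×51.95 + 0.1500×51.77 + 0.0834×45.39 + 0.1257×3.29 = 31.5032 per 1,000.
District 7: 0.2803×3.18 + 0.2334×36.09 + 0.1274×55.06 + 0.1500×46.68 + 0.0834×40.04 + 0.1257×3.14 = 27.0607 per 1,000.
Ratio = 31.5032 ÷ 27.0607 = 1.16417.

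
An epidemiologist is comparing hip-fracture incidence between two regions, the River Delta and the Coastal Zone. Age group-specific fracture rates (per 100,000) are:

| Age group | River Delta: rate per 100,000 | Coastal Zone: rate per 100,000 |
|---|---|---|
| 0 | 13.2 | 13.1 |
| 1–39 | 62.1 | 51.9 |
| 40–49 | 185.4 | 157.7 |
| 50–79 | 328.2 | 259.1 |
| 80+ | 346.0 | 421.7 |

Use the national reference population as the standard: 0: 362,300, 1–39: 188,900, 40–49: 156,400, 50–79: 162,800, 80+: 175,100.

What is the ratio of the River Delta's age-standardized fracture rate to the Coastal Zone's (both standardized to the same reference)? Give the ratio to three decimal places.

1.028

Standard total = 1,045,500; weights = 0.3465, 0.1807, 0.1496, 0.1557, 0.1675.
The River Delta: 0.3465×13.2 + 0.1807×62.1 + 0.1496×185.4 + 0.1557×328.2 + 0.1675×346.0 = 152.5827 per 100,000.
The Coastal Zone: 0.3465×13.1 + 0.1807×51.9 + 0.1496×157.7 + 0.1557×259.1 + 0.1675×421.7 = 148.4796 per 100,000.
Ratio = 152.5827 ÷ 148.4796 = 1.02763.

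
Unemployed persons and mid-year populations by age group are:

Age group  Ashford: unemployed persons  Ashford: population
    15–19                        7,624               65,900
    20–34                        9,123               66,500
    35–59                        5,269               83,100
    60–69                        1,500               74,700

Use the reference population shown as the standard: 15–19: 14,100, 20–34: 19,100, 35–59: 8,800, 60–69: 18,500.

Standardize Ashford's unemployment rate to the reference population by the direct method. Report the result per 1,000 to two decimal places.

Age-specific rates per 1,000 for Ashford: 115.690, 137.188, 63.406, 20.080.
Standard total = 60,500; weights = 0.2331, 0.3157, 0.1455, 0.3058.
Standardized rate: 0.2331×115.690 + 0.3157×137.188 + 0.1455×63.406 + 0.3058×20.080 = 85.6360 per 1,000.

85.64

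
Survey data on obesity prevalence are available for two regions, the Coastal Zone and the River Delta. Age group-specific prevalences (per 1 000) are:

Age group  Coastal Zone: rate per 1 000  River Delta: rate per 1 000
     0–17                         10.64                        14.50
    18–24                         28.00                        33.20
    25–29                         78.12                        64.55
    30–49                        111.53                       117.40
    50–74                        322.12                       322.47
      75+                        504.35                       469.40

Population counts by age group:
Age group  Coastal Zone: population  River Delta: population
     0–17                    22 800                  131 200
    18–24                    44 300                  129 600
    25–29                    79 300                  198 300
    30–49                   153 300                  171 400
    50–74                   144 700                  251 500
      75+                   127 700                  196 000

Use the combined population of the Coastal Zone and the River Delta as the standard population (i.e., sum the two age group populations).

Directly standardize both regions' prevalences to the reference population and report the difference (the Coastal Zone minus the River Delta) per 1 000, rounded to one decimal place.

Combined standard total = 1 650 100; weights = 0.0933, 0.1054, 0.1682, 0.1968, 0.2401, 0.1962.
The Coastal Zone: 0.0933×10.64 + 0.1054×28.00 + 0.1682×78.12 + 0.1968×111.53 + 0.2401×322.12 + 0.1962×504.35 = 215.3140 per 1 000.
The River Delta: 0.0933×14.50 + 0.1054×33.20 + 0.1682×64.55 + 0.1968×117.40 + 0.2401×322.47 + 0.1962×469.40 = 208.3224 per 1 000.
Difference = 215.3140 − 208.3224 = 6.9917.

7.0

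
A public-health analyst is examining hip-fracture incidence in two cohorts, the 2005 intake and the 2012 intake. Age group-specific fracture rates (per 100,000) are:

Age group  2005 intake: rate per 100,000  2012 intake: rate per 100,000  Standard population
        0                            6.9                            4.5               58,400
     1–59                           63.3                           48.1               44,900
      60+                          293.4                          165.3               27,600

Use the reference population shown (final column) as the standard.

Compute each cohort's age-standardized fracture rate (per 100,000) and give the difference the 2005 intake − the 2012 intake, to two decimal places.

33.29

Standard total = 130,900; weights = 0.4461, 0.3430, 0.2108.
The 2005 intake: 0.4461×6.9 + 0.3430×63.3 + 0.2108×293.4 = 86.6537 per 100,000.
The 2012 intake: 0.4461×4.5 + 0.3430×48.1 + 0.2108×165.3 = 53.3596 per 100,000.
Difference = 86.6537 − 53.3596 = 33.2941.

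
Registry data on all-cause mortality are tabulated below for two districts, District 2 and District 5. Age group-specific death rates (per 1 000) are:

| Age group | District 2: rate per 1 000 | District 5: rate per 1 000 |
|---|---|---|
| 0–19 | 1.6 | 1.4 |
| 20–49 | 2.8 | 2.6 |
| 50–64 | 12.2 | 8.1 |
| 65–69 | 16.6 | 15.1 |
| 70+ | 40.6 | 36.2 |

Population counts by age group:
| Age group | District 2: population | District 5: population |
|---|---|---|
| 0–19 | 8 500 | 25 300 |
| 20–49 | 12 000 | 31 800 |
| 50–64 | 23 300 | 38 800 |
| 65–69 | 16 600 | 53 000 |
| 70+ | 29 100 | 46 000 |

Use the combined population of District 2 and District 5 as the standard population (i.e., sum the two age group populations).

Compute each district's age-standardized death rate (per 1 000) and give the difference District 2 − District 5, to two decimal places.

2.48

Combined standard total = 284 400; weights = 0.1188, 0.1540, 0.2184, 0.2447, 0.2641.
District 2: 0.1188×1.6 + 0.1540×2.8 + 0.2184×12.2 + 0.2447×16.6 + 0.2641×40.6 = 18.0688 per 1 000.
District 5: 0.1188×1.4 + 0.1540×2.6 + 0.2184×8.1 + 0.2447×15.1 + 0.2641×36.2 = 15.5900 per 1 000.
Difference = 18.0688 − 15.5900 = 2.4788.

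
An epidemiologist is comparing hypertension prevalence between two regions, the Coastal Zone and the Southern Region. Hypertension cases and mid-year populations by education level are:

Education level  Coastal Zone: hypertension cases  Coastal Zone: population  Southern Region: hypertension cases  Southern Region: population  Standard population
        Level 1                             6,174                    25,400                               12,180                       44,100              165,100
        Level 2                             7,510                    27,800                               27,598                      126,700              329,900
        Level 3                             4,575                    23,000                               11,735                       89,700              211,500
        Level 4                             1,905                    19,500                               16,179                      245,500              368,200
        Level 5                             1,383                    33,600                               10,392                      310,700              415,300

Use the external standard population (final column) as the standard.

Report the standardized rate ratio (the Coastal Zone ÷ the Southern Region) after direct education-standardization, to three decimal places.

Education-specific rates per 1,000 for the Coastal Zone: 243.071, 270.144, 198.913, 97.692, 41.161.
For the Southern Region: 276.190, 217.822, 130.825, 65.902, 33.447.
Standard total = 1,490,000; weights = 0.1108, 0.2214, 0.1419, 0.2471, 0.2787.
The Coastal Zone: 0.1108×243.071 + 0.2214×270.144 + 0.1419×198.913 + 0.2471×97.692 + 0.2787×41.161 = 150.5946 per 1,000.
The Southern Region: 0.1108×276.190 + 0.2214×217.822 + 0.1419×130.825 + 0.2471×65.902 + 0.2787×33.447 = 123.0092 per 1,000.
Ratio = 150.5946 ÷ 123.0092 = 1.22426.

1.224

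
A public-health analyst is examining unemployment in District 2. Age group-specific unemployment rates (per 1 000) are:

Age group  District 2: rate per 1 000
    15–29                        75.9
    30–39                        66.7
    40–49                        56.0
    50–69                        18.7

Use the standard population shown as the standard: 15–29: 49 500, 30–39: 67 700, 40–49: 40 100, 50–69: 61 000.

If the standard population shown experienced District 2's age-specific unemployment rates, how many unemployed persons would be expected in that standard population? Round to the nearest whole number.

Expected unemployed persons = Σ (standard pop × age-specific rate ÷ 1 000)
= 49 500×75.9/1 000 + 67 700×66.7/1 000 + 40 100×56.0/1 000 + 61 000×18.7/1 000
= 3757.05 + 4515.59 + 2245.60 + 1140.70 = 11658.94.

11659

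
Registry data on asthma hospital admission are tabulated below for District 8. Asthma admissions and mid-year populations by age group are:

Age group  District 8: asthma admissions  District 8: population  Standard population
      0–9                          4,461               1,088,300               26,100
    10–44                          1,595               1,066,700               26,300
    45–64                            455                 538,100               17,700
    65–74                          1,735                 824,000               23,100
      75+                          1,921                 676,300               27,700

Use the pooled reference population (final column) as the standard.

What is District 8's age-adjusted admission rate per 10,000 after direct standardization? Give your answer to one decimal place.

23.9

Age-specific rates per 10,000 for District 8: 40.99, 14.95, 8.46, 21.06, 28.40.
Standard total = 120,900; weights = 0.2159, 0.2175, 0.1464, 0.1911, 0.2291.
Standardized rate: 0.2159×40.99 + 0.2175×14.95 + 0.1464×8.46 + 0.1911×21.06 + 0.2291×28.40 = 23.8707 per 10,000.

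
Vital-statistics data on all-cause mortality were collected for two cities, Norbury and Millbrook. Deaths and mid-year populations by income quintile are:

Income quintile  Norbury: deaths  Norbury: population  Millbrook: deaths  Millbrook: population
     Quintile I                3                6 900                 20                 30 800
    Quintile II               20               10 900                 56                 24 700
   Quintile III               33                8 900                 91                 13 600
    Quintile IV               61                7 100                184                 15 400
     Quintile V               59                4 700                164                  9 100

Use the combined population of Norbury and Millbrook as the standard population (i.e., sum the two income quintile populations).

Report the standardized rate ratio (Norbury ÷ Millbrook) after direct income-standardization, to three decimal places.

Income-specific rates per 1 000 for Norbury: 0.435, 1.835, 3.708, 8.592, 12.553.
For Millbrook: 0.649, 2.267, 6.691, 11.948, 18.022.
Combined standard total = 132 100; weights = 0.2854, 0.2695, 0.1703, 0.1703, 0.1045.
Norbury: 0.2854×0.435 + 0.2695×1.835 + 0.1703×3.708 + 0.1703×8.592 + 0.1045×12.553 = 4.0249 per 1 000.
Millbrook: 0.2854×0.649 + 0.2695×2.267 + 0.1703×6.691 + 0.1703×11.948 + 0.1045×18.022 = 5.8537 per 1 000.
Ratio = 4.0249 ÷ 5.8537 = 0.68757.

0.688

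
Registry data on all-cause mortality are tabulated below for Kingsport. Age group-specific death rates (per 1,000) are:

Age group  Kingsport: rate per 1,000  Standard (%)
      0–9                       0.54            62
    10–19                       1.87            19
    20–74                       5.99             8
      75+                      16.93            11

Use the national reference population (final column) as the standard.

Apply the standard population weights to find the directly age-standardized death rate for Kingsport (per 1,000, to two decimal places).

3.03

Standard weights: 0.62, 0.19, 0.08, 0.11.
Standardized rate: 0.6200×0.54 + 0.1900×1.87 + 0.0800×5.99 + 0.1100×16.93 = 3.0316 per 1,000.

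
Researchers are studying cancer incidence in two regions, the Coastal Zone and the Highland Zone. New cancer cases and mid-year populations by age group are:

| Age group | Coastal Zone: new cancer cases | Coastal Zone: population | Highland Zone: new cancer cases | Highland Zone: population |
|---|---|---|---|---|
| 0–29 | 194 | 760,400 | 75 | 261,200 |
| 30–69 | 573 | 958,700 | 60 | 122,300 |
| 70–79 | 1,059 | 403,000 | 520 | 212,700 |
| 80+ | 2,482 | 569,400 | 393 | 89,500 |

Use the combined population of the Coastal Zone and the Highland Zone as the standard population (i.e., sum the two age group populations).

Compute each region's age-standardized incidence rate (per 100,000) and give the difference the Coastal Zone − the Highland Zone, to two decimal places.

5.17

Age-specific rates per 100,000 for the Coastal Zone: 25.51, 59.77, 262.78, 435.90.
For the Highland Zone: 28.71, 49.06, 244.48, 439.11.
Combined standard total = 3,377,200; weights = 0.3025, 0.3201, 0.1823, 0.1951.
The Coastal Zone: 0.3025×25.51 + 0.3201×59.77 + 0.1823×262.78 + 0.1951×435.90 = 159.8009 per 100,000.
The Highland Zone: 0.3025×28.71 + 0.3201×49.06 + 0.1823×244.48 + 0.1951×439.11 = 154.6305 per 100,000.
Difference = 159.8009 − 154.6305 = 5.1704.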